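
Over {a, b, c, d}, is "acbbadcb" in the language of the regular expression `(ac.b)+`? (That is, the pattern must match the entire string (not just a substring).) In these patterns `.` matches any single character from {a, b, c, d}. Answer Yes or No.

No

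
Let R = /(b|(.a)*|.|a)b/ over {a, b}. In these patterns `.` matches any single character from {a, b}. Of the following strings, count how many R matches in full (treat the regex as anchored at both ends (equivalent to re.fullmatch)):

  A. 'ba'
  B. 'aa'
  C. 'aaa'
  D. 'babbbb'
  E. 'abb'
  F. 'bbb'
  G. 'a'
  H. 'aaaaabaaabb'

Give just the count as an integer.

0

A → no match — must end with 'b'
B → no match — must end with 'b'
C → no match — must end with 'b'
D → no match
E → no match
F → no match
G → no match — must end with 'b'
H → no match
Total matched: 0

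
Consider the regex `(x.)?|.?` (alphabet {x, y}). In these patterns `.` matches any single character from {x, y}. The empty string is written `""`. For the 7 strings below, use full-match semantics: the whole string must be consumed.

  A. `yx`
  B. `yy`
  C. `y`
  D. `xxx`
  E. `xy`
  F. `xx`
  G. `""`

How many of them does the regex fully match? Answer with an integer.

4

A. `yx` → no match
B. `yy` → no match
C. `y` → match
D. `xxx` → no match
E. `xy` → match
F. `xx` → match
G. `""` → match
Total matched: 4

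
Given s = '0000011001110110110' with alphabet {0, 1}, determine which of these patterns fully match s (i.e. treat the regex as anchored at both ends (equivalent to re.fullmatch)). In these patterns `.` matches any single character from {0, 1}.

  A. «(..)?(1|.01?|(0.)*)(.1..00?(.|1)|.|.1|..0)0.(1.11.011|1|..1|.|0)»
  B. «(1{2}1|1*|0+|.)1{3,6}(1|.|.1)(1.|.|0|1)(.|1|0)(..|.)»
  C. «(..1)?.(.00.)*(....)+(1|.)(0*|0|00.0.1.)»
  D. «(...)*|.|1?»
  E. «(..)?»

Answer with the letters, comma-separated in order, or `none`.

A → no match
B → no match
C → match
D → no match
E → no match

C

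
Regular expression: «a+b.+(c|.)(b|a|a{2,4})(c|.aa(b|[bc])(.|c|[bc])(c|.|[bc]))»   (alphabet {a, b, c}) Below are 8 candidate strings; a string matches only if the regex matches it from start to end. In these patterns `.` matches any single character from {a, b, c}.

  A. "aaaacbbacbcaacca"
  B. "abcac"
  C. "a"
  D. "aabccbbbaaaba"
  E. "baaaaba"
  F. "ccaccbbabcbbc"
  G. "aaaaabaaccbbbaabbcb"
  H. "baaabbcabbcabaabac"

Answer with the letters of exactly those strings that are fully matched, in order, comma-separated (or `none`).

none

A → no match
B → no match
C → no match
D → no match
E → no match — must start with "a"
F → no match — must start with "a"
G → no match
H → no match — must start with "a"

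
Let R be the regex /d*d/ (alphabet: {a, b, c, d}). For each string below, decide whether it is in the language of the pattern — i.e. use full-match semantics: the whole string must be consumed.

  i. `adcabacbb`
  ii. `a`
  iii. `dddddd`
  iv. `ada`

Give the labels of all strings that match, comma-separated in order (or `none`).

i → no match — must end with `d`
ii → no match — must end with `d`
iii → match
iv → no match — must end with `d`

iii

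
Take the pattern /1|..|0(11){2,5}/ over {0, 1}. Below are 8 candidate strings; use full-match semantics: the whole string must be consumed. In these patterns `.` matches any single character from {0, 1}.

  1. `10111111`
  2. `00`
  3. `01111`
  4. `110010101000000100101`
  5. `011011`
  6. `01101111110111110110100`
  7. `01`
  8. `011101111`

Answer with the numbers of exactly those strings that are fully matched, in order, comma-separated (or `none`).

2, 3, 7

1 → no match
2 → match
3 → match
4 → no match
5 → no match
6 → no match
7 → match
8 → no match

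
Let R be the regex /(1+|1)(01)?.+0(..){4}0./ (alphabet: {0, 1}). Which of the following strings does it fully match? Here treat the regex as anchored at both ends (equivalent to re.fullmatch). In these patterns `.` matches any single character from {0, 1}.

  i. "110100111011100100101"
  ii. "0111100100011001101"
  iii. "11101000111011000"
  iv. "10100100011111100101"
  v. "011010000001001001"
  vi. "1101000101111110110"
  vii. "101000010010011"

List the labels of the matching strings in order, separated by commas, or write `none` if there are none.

i → no match
ii → no match — must start with "1"
iii → match
iv → no match
v → no match — must start with "1"
vi → no match
vii → no match

iii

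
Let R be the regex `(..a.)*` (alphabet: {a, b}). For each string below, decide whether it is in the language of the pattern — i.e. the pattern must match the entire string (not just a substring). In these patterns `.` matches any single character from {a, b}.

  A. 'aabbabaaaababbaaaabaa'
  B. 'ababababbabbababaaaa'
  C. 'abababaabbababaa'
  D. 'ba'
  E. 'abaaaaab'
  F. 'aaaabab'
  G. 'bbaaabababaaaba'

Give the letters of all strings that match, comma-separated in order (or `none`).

A → no match
B → no match
C → match
D → no match
E → match
F → no match
G → no match

C, E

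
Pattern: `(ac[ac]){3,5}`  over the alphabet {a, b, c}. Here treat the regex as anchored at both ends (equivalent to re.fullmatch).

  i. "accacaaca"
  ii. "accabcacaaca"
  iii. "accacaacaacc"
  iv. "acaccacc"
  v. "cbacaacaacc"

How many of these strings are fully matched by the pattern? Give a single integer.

i. "accacaaca" → match
ii. "accabcacaaca" → no match
iii. "accacaacaacc" → match
iv. "acaccacc" → no match
v. "cbacaacaacc" → no match — must start with "ac"
Total matched: 2

2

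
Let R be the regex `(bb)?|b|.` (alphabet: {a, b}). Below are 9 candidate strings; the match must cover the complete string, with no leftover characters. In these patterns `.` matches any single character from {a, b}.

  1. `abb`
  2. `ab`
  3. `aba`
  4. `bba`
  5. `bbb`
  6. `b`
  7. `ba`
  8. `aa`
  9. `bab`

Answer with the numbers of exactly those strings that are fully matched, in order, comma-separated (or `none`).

1 → no match
2 → no match
3 → no match
4 → no match
5 → no match
6 → match
7 → no match
8 → no match
9 → no match

6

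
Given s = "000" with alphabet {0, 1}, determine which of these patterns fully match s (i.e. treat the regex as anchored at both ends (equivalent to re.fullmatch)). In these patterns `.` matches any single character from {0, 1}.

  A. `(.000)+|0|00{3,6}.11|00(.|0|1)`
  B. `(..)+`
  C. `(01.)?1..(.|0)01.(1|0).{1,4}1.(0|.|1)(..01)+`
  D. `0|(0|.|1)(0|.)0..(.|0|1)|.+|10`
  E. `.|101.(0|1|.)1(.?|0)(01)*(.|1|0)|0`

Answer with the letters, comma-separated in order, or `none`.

A → match
B → no match
C → no match — must end with "01"
D → match
E → no match

A, D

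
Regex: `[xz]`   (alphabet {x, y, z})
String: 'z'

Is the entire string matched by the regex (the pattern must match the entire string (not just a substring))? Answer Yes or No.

Yes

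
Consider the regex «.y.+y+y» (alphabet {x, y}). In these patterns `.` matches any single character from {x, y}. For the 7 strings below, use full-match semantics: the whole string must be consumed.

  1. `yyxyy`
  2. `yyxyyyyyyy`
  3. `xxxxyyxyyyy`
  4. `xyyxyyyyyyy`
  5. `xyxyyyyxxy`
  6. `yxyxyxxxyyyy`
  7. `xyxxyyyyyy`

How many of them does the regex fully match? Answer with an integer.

4

1 → match
2 → match
3 → no match
4 → match
5 → no match — must end with `yy`
6 → no match
7 → match
Total matched: 4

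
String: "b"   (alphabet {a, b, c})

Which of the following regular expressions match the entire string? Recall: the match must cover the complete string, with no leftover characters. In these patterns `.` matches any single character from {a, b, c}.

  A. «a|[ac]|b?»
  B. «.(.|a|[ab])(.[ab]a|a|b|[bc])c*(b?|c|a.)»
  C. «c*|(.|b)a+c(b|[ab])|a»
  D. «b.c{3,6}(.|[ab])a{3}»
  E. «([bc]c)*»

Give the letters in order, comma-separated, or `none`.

A

A → match
B → no match
C → no match
D → no match — must end with "a"
E → no match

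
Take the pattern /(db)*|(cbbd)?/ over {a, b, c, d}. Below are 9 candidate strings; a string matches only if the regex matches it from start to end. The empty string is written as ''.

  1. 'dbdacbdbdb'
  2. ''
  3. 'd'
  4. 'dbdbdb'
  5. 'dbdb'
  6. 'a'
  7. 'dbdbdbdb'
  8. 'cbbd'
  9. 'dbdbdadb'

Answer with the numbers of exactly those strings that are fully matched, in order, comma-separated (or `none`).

1 → no match
2 → match
3 → no match
4 → match
5 → match
6 → no match
7 → match
8 → match
9 → no match

2, 4, 5, 7, 8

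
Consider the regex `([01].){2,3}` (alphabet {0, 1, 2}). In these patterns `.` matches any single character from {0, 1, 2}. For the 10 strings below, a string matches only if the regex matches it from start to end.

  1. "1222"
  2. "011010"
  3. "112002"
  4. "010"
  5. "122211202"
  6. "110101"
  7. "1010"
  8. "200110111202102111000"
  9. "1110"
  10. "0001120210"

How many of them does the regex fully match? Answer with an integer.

1 → no match
2 → match
3 → no match
4 → no match
5 → no match
6 → match
7 → match
8 → no match
9 → match
10 → no match
Total matched: 4

4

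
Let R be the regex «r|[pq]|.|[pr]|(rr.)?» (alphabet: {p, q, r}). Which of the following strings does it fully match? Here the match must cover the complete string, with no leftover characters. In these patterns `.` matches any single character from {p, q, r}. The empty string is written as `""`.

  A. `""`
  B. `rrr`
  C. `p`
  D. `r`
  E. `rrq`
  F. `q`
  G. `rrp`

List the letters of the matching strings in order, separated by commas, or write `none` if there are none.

A, B, C, D, E, F, G

A → match
B → match
C → match
D → match
E → match
F → match
G → match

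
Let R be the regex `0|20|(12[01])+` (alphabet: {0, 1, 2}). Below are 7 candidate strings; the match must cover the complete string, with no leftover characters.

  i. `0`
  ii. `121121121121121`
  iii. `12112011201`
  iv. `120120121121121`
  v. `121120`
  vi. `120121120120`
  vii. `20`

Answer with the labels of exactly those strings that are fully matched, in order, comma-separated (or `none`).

i → match
ii → match
iii → no match
iv → match
v → match
vi → match
vii → match

i, ii, iv, v, vi, vii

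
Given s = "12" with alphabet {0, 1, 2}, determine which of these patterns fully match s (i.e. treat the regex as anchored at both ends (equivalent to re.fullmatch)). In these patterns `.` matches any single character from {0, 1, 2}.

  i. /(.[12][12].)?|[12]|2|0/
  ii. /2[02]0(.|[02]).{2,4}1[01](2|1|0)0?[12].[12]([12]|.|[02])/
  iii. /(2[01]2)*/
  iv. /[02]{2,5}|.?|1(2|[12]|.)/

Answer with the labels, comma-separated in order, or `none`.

iv

i → no match
ii → no match — must start with "2"
iii → no match
iv → match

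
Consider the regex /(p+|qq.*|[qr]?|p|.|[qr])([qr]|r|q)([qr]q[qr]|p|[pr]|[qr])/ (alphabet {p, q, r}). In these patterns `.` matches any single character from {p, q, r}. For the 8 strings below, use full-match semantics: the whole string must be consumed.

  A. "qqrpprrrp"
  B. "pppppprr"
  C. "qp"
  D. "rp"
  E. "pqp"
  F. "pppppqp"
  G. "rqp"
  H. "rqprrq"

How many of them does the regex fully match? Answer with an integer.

A → match
B → match
C → match
D → match
E → match
F → match
G → match
H → no match
Total matched: 7

7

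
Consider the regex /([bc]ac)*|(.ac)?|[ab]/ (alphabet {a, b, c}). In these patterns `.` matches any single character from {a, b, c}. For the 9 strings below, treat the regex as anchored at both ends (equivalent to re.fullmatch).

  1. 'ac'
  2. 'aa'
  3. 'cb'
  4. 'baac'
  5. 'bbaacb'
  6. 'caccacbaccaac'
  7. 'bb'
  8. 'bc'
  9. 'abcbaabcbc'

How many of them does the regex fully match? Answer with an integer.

0

1 → no match
2 → no match
3 → no match
4 → no match
5 → no match
6 → no match
7 → no match
8 → no match
9 → no match
Total matched: 0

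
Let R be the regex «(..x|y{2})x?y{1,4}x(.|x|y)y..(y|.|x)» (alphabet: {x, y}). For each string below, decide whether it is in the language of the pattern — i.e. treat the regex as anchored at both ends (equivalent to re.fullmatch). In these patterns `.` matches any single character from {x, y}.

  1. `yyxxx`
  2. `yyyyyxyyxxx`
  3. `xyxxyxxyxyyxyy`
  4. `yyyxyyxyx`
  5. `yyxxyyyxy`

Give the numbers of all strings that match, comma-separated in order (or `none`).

1 → no match
2 → match
3 → no match
4 → match
5 → no match

2, 4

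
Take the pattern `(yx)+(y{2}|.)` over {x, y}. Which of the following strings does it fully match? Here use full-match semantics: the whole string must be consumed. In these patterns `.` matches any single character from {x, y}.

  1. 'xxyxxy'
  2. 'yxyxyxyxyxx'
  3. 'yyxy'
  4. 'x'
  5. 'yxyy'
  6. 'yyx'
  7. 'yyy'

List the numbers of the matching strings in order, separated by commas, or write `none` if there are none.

1. 'xxyxxy' → no match — must start with 'yx'
2. 'yxyxyxyxyxx' → match
3. 'yyxy' → no match — must start with 'yx'
4. 'x' → no match — must start with 'yx'
5. 'yxyy' → match
6. 'yyx' → no match — must start with 'yx'
7. 'yyy' → no match — must start with 'yx'

2, 5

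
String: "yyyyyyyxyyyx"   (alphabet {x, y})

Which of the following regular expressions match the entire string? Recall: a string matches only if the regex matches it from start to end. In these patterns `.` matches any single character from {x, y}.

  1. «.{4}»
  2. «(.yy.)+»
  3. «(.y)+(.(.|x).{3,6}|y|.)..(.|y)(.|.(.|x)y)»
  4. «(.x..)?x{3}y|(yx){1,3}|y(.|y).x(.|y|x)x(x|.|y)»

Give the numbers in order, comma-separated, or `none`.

2, 3

1 → no match
2 → match
3 → match
4 → no match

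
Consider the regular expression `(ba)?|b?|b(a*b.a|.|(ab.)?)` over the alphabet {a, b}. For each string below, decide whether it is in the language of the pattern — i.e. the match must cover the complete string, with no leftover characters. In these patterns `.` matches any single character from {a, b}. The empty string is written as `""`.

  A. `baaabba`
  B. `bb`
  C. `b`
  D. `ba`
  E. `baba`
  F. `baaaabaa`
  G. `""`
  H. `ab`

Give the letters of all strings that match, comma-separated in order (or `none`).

A, B, C, D, E, F, G

A → match
B → match
C → match
D → match
E → match
F → match
G → match
H → no match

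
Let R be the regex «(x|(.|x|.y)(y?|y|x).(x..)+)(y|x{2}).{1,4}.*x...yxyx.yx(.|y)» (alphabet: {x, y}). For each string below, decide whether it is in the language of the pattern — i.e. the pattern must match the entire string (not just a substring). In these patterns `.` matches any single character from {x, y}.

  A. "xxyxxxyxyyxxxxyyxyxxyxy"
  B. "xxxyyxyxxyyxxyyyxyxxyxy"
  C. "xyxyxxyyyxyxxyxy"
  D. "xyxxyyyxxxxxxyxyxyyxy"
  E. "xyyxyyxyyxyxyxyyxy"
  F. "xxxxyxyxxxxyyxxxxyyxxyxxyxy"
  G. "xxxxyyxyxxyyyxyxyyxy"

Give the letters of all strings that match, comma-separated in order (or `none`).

A → match
B → match
C → match
D → match
E → match
F → no match
G → match

A, B, C, D, E, G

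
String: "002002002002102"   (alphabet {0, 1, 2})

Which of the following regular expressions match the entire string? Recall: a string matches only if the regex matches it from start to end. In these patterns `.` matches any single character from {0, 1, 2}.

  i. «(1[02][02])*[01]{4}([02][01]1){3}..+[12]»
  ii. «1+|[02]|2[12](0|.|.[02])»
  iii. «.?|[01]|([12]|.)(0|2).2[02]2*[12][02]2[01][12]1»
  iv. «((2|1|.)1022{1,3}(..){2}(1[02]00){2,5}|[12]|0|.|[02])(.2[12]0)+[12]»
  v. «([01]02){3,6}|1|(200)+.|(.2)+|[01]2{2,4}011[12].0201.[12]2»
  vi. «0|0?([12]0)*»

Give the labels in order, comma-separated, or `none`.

v

i → no match
ii → no match
iii → no match
iv → no match
v → match
vi → no match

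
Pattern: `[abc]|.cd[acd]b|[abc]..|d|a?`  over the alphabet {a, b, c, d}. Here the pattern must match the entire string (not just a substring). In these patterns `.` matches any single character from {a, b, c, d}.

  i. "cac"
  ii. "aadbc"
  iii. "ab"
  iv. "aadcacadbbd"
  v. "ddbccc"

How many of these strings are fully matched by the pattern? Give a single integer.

i → match
ii → no match
iii → no match
iv → no match
v → no match
Total matched: 1

1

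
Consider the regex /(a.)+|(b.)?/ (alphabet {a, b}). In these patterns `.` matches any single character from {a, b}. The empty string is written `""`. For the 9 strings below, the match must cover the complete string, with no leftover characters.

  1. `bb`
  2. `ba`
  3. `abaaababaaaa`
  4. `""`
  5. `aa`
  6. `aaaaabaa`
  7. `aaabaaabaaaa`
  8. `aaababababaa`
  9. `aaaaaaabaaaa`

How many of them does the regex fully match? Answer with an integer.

9

1 → match
2 → match
3 → match
4 → match
5 → match
6 → match
7 → match
8 → match
9 → match
Total matched: 9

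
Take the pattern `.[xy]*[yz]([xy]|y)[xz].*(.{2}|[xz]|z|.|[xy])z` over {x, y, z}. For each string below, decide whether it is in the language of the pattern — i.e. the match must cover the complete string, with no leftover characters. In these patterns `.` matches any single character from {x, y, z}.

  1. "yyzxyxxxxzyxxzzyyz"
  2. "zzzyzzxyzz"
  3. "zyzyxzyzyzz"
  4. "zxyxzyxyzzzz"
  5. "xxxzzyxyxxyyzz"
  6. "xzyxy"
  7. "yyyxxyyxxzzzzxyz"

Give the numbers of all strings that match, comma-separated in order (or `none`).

1 → no match
2 → no match
3 → match
4 → match
5 → no match
6 → no match — must end with "z"
7 → match

3, 4, 7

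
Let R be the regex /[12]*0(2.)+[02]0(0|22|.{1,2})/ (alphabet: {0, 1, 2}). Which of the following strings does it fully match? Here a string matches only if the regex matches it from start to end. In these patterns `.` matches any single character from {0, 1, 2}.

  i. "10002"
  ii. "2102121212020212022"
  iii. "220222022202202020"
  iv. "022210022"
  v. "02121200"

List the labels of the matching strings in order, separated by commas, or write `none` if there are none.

ii, iv, v

i → no match
ii → match
iii → no match
iv → match
v → match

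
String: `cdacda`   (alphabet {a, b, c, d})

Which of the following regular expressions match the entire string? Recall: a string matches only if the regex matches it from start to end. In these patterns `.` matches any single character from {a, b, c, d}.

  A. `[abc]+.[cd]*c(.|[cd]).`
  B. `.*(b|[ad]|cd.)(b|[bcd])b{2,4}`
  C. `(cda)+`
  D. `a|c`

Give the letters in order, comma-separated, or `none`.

A → no match
B → no match — must end with `b`
C → match
D → no match

C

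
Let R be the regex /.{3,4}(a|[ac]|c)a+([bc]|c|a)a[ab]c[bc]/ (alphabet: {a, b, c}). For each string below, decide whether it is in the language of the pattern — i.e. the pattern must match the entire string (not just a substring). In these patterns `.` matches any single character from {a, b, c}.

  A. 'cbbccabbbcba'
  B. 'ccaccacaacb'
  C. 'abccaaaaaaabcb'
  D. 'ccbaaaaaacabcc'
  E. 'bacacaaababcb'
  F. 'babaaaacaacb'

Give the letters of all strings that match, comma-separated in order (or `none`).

A → no match
B → match
C → match
D → match
E → match
F → match

B, C, D, E, F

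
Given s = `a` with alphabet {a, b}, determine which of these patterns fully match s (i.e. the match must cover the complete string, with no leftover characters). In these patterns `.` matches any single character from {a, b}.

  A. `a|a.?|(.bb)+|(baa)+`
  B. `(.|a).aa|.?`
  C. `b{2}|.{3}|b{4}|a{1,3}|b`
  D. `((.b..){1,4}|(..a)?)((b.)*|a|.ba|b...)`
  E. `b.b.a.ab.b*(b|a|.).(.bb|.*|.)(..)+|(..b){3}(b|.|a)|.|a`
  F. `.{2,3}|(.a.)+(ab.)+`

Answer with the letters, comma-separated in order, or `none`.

A, B, C, D, E

A → match
B → match
C → match
D → match
E → match
F → no match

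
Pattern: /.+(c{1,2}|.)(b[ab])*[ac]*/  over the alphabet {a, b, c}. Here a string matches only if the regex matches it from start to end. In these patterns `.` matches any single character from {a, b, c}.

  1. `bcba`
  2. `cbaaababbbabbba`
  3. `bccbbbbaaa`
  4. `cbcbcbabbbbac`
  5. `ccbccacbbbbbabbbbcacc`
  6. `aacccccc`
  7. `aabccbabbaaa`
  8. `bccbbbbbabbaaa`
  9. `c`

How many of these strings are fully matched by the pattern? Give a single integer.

8

1 → match
2 → match
3 → match
4 → match
5 → match
6 → match
7 → match
8 → match
9 → no match
Total matched: 8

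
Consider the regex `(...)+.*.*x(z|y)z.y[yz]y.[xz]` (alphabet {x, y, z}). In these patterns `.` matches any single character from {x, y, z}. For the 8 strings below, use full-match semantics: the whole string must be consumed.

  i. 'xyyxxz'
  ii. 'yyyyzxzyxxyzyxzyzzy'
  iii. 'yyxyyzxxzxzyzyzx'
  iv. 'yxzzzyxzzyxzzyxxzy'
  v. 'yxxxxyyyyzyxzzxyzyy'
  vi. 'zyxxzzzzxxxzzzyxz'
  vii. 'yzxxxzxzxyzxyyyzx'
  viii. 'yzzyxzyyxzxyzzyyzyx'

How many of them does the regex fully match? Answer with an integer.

1

i. 'xyyxxz' → no match
ii → no match
iii → no match
iv → no match
v → no match
vi → no match
vii → match
viii → no match
Total matched: 1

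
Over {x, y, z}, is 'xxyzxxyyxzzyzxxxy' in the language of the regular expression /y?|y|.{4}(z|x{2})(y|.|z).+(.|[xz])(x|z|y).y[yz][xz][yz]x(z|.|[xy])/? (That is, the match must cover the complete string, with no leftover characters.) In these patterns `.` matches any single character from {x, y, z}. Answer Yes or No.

No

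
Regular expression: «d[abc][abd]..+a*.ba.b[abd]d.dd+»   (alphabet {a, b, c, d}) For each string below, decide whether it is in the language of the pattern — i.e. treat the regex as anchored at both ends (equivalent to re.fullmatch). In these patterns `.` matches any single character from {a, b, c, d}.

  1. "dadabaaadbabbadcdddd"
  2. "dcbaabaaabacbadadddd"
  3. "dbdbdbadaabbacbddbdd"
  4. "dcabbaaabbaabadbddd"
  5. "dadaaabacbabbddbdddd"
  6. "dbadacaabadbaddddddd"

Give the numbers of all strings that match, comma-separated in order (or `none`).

1, 2, 3, 4, 5, 6

1 → match
2 → match
3 → match
4 → match
5 → match
6 → match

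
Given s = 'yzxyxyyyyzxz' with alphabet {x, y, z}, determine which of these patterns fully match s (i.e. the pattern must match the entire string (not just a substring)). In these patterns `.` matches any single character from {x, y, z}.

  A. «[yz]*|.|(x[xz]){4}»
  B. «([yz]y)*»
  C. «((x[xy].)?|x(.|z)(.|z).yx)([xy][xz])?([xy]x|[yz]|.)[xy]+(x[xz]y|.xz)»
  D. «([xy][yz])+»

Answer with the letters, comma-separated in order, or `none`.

C, D

A → no match
B → no match
C → match
D → match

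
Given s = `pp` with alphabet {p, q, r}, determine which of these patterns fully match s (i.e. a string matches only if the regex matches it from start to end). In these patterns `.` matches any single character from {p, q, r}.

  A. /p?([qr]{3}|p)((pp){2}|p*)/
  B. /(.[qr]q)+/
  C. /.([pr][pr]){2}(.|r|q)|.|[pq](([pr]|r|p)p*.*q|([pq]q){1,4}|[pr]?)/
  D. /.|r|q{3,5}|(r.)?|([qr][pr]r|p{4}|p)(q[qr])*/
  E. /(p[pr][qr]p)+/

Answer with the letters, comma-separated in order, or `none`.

A → match
B → no match — must end with `q`
C → match
D → no match
E → no match

A, C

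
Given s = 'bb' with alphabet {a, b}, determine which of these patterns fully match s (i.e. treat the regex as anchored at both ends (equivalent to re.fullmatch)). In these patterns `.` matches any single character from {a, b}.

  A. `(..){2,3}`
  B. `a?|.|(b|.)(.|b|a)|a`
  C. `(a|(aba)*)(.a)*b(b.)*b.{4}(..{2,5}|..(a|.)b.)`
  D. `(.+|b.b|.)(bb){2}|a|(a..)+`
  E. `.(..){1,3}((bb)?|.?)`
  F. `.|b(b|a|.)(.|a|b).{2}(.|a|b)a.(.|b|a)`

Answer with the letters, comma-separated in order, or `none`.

B

A → no match
B → match
C → no match
D → no match
E → no match
F → no match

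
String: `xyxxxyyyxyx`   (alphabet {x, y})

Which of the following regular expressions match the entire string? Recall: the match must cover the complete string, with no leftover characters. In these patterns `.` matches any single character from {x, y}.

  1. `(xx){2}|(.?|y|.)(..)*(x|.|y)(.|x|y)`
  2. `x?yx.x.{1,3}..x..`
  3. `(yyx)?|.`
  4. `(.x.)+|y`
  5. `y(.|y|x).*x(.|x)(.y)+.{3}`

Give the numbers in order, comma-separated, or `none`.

1 → match
2 → match
3 → no match
4 → no match
5 → no match — must start with `y`

1, 2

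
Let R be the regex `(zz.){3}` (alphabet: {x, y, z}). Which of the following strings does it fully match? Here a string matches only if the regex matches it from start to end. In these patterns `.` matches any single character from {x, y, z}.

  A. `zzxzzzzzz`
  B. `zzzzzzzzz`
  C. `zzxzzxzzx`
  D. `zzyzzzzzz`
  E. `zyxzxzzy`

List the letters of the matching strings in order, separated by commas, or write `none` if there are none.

A, B, C, D

A → match
B → match
C → match
D → match
E → no match — must start with `zz`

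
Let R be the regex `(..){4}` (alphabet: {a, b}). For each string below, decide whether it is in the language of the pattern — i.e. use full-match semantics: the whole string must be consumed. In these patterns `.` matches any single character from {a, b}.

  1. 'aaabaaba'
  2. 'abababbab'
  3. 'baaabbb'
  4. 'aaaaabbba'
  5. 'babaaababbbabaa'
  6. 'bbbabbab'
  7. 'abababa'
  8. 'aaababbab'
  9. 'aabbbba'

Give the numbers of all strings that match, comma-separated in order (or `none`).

1, 6

1 → match
2 → no match
3 → no match
4 → no match
5 → no match
6 → match
7 → no match
8 → no match
9 → no match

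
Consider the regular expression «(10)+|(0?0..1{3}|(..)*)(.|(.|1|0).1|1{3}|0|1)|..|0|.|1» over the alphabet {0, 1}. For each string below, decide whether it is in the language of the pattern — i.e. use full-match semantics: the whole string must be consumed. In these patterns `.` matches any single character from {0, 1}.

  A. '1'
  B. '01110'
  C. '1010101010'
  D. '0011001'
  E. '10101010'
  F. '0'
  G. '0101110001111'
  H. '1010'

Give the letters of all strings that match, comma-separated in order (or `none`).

A → match
B → match
C → match
D → match
E → match
F → match
G → match
H → match

A, B, C, D, E, F, G, H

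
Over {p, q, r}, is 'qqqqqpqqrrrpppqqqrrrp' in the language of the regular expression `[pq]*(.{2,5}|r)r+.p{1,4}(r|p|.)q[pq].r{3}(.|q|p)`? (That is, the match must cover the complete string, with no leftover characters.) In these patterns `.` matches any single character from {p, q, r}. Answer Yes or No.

Yes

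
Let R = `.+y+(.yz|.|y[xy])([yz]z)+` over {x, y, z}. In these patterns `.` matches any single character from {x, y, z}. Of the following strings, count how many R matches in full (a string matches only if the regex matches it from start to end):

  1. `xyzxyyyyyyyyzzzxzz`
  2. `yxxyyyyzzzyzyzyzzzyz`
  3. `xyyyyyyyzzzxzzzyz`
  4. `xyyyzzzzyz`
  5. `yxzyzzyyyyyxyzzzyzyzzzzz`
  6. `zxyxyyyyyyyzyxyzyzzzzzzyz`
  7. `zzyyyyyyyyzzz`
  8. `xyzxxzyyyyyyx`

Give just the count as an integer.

1 → no match
2 → match
3 → no match
4 → match
5 → match
6 → no match
7 → match
8 → no match — must end with `z`
Total matched: 4

4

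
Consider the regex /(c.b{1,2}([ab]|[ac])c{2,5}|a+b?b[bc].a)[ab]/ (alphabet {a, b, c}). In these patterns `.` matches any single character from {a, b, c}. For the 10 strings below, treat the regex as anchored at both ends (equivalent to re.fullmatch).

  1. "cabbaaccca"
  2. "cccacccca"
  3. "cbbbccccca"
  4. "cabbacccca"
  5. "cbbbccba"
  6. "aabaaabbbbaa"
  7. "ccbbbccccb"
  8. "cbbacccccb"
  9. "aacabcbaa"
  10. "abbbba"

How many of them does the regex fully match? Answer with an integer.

1 → no match
2 → no match
3 → match
4 → match
5 → no match
6 → no match
7 → match
8 → match
9 → no match
10 → no match
Total matched: 4

4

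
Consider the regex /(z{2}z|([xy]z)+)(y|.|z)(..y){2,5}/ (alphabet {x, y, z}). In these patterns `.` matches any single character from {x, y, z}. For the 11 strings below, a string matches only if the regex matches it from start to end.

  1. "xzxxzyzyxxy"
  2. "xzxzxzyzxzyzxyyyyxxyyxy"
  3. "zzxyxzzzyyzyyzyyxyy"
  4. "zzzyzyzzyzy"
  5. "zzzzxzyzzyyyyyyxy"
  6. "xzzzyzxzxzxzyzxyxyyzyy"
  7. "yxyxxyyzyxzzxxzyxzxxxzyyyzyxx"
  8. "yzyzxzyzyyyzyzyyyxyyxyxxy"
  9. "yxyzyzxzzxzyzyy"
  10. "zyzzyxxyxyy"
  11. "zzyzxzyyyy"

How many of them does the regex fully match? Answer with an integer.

1

1. "xzxxzyzyxxy" → no match
2 → match
3 → no match
4. "zzzyzyzzyzy" → no match
5 → no match
6 → no match
7 → no match — must end with "y"
8 → no match
9 → no match
10. "zyzzyxxyxyy" → no match
11. "zzyzxzyyyy" → no match
Total matched: 1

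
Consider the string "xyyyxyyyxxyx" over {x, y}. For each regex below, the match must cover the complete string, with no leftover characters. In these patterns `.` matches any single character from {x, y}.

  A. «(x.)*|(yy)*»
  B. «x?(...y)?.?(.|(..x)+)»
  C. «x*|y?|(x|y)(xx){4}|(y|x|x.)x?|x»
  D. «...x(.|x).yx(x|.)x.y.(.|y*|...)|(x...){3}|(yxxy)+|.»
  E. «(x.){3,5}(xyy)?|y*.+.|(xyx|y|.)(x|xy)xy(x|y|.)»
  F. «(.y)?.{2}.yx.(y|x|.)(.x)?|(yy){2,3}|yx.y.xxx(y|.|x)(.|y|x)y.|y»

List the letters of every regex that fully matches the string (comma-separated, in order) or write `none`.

A → no match
B → no match
C → no match
D → match
E → match
F → no match

D, E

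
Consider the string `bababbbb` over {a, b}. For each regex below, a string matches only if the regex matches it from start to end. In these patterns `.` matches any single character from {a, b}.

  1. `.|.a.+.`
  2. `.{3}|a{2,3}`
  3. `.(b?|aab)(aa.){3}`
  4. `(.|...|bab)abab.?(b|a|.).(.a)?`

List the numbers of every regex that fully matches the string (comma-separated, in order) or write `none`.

1 → match
2 → no match
3 → no match
4 → match

1, 4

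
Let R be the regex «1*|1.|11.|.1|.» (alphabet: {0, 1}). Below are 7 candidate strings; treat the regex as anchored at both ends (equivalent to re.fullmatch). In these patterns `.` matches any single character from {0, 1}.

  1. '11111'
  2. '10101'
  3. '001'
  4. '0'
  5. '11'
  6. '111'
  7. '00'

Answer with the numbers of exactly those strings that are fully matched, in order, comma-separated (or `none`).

1. '11111' → match
2. '10101' → no match
3. '001' → no match
4. '0' → match
5. '11' → match
6. '111' → match
7. '00' → no match

1, 4, 5, 6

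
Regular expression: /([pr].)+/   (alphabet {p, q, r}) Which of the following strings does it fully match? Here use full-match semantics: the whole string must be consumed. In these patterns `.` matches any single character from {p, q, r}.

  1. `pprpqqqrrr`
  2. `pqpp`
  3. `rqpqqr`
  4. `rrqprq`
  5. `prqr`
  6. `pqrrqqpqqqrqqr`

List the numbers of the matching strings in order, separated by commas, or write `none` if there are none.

1 → no match
2 → match
3 → no match
4 → no match
5 → no match
6 → no match

2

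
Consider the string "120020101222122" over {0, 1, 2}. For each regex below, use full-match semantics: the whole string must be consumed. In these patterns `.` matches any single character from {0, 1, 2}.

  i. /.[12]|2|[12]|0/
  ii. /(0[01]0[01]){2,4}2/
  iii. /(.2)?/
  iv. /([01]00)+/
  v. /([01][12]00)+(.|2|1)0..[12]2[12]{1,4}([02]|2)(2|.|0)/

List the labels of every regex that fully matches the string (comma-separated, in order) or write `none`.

i → no match
ii → no match — must start with "0"
iii → no match
iv → no match — must end with "00"
v → match

v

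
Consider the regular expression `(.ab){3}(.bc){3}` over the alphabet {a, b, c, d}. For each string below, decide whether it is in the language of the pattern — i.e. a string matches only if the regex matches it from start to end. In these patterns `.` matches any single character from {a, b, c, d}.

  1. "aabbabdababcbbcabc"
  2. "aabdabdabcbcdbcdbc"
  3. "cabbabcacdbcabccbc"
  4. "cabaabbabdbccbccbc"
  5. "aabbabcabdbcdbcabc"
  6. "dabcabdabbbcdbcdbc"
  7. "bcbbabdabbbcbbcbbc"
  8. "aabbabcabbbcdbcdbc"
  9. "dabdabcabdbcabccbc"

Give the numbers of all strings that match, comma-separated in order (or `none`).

1, 2, 4, 5, 6, 8, 9

1 → match
2 → match
3 → no match
4 → match
5 → match
6 → match
7 → no match
8 → match
9 → match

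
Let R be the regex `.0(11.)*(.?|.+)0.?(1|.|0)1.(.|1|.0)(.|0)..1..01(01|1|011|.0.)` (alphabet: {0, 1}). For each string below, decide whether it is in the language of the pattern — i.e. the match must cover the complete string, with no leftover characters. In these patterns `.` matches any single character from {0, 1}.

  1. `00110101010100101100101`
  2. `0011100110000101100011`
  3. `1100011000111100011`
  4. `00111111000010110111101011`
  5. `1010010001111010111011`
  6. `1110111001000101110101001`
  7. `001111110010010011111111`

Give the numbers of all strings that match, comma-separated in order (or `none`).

1, 4, 5

1 → match
2 → no match
3 → no match
4 → match
5 → match
6 → no match
7 → no match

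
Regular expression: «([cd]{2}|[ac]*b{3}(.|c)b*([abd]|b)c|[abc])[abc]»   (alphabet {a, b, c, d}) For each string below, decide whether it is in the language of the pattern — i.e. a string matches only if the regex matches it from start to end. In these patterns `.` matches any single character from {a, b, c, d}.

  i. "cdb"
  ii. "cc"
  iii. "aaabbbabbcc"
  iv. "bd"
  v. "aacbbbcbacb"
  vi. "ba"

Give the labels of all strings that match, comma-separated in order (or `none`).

i → match
ii → match
iii → match
iv → no match
v → match
vi → match

i, ii, iii, v, vi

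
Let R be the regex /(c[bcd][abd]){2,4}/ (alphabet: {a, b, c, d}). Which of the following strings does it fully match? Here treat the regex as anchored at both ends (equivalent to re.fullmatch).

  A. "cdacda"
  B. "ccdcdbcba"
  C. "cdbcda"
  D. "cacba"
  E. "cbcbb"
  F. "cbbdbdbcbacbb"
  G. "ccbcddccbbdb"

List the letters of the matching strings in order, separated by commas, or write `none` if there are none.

A, B, C

A → match
B → match
C → match
D → no match
E → no match
F → no match
G → no match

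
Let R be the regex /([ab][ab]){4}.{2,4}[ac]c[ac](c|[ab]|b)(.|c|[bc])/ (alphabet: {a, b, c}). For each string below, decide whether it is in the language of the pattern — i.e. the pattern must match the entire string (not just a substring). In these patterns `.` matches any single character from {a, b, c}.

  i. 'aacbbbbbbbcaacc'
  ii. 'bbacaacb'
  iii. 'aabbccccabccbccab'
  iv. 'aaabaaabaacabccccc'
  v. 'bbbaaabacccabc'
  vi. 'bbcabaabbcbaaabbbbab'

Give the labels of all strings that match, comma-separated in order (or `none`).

i → no match
ii → no match
iii → no match
iv → no match
v → no match
vi → no match

none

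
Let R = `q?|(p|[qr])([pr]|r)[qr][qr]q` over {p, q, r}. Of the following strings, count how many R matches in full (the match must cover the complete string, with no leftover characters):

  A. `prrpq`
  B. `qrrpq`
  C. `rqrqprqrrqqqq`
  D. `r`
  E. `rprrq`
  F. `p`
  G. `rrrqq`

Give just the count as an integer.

A. `prrpq` → no match
B. `qrrpq` → no match
C → no match
D. `r` → no match
E. `rprrq` → match
F. `p` → no match
G. `rrrqq` → match
Total matched: 2

2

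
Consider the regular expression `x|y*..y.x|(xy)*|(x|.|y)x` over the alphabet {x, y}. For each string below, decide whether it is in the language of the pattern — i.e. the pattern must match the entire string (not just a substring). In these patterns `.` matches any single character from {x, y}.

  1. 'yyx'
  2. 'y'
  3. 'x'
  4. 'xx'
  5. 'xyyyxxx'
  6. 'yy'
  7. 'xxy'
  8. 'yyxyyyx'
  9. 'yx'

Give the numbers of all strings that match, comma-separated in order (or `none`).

3, 4, 8, 9

1 → no match
2 → no match
3 → match
4 → match
5 → no match
6 → no match
7 → no match
8 → match
9 → match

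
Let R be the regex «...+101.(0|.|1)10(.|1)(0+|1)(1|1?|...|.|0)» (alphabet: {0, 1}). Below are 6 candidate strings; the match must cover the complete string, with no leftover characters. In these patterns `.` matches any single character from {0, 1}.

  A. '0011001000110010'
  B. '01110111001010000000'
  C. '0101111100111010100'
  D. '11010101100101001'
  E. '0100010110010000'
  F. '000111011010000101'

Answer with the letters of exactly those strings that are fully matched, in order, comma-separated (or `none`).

F

A → no match
B → no match
C → no match
D → no match
E → no match
F → match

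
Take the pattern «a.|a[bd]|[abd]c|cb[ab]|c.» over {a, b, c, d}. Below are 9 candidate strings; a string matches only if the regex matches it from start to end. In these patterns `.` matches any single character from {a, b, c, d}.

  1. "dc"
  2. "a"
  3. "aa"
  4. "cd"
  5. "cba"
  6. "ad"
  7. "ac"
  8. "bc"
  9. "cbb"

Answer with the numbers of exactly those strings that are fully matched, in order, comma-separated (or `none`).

1 → match
2 → no match
3 → match
4 → match
5 → match
6 → match
7 → match
8 → match
9 → match

1, 3, 4, 5, 6, 7, 8, 9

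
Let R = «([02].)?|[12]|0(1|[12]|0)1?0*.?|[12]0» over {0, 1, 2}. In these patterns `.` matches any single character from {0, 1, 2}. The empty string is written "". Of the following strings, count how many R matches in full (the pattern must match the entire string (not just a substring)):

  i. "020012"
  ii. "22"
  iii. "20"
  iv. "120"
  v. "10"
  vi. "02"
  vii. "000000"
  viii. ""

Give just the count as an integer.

i → no match
ii → match
iii → match
iv → no match
v → match
vi → match
vii → match
viii → match
Total matched: 6

6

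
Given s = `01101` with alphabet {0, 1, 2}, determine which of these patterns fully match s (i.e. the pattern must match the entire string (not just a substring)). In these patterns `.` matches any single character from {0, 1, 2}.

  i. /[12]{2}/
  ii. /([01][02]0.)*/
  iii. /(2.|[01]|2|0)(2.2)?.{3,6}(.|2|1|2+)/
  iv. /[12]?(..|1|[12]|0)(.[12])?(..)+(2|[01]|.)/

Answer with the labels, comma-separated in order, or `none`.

iii, iv

i → no match
ii → no match
iii → match
iv → match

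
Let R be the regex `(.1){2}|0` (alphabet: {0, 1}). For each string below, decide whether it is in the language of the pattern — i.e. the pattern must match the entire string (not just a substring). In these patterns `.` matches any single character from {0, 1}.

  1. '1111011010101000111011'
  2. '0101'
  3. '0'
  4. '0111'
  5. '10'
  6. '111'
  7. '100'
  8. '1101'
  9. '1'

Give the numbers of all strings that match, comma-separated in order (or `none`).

2, 3, 4, 8

1 → no match
2 → match
3 → match
4 → match
5 → no match
6 → no match
7 → no match
8 → match
9 → no match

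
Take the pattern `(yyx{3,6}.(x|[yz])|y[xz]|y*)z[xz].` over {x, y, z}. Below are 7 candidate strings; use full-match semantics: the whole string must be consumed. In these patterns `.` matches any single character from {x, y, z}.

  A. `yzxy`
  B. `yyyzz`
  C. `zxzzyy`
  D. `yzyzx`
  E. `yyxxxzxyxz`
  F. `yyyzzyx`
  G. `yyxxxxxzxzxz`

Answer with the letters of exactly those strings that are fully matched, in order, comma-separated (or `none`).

A, G

A. `yzxy` → match
B. `yyyzz` → no match
C. `zxzzyy` → no match
D. `yzyzx` → no match
E. `yyxxxzxyxz` → no match
F. `yyyzzyx` → no match
G. `yyxxxxxzxzxz` → match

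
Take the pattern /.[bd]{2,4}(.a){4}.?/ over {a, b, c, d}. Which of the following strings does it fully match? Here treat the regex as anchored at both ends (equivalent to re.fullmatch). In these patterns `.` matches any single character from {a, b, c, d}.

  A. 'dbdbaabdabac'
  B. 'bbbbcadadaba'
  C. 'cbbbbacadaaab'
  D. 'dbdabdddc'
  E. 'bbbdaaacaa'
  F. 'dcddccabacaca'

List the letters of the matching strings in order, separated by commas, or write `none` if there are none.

B, C

A → no match
B → match
C → match
D → no match
E → no match
F → no match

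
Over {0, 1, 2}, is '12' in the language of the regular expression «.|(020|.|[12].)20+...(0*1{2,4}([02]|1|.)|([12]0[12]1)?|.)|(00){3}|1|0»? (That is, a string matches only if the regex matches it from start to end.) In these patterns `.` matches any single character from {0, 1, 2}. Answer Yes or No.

No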